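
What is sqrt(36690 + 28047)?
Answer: 3*sqrt(7193) ≈ 254.43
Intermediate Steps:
sqrt(36690 + 28047) = sqrt(64737) = 3*sqrt(7193)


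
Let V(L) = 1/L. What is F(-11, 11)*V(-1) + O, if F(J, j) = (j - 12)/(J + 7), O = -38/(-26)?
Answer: 63/52 ≈ 1.2115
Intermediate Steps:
O = 19/13 (O = -38*(-1/26) = 19/13 ≈ 1.4615)
F(J, j) = (-12 + j)/(7 + J)
F(-11, 11)*V(-1) + O = ((-12 + 11)/(7 - 11))/(-1) + 19/13 = (-1/(-4))*(-1) + 19/13 = -¼*(-1)*(-1) + 19/13 = (¼)*(-1) + 19/13 = -¼ + 19/13 = 63/52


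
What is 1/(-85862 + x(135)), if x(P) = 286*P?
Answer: -1/47252 ≈ -2.1163e-5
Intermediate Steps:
1/(-85862 + x(135)) = 1/(-85862 + 286*135) = 1/(-85862 + 38610) = 1/(-47252) = -1/47252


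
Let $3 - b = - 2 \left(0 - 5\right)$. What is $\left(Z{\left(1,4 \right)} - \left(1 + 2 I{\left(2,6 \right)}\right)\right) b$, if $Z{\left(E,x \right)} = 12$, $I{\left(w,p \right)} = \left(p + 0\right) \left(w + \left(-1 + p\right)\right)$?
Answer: $511$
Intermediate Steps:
$I{\left(w,p \right)} = p \left(-1 + p + w\right)$
$b = -7$ ($b = 3 - - 2 \left(0 - 5\right) = 3 - \left(-2\right) \left(-5\right) = 3 - 10 = -7$)
$\left(Z{\left(1,4 \right)} - \left(1 + 2 I{\left(2,6 \right)}\right)\right) b = \left(12 - \left(1 + 2 \cdot 6 \left(-1 + 6 + 2\right)\right)\right) \left(-7\right) = \left(12 - \left(1 + 2 \cdot 6 \cdot 7\right)\right) \left(-7\right) = \left(12 - 85\right) \left(-7\right) = \left(-73\right) \left(-7\right) = 511$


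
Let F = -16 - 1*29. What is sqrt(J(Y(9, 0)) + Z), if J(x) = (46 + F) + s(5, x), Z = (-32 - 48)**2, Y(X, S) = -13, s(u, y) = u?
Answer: sqrt(6406) ≈ 80.037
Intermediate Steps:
F = -45 (F = -16 - 29 = -45)
Z = 6400 (Z = (-80)**2 = 6400)
J(x) = 6 (J(x) = (46 - 45) + 5 = 1 + 5 = 6)
sqrt(J(Y(9, 0)) + Z) = sqrt(6 + 6400) = sqrt(6406)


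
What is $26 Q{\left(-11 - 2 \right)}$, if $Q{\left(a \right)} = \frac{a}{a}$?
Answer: $26$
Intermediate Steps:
$Q{\left(a \right)} = 1$
$26 Q{\left(-11 - 2 \right)} = 26 \cdot 1 = 26$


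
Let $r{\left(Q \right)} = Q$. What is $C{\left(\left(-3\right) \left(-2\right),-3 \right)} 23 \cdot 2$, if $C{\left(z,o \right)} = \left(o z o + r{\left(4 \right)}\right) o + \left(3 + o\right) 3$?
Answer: $-8004$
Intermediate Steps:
$C{\left(z,o \right)} = 9 + 3 o + o \left(4 + z o^{2}\right)$ ($C{\left(z,o \right)} = \left(o z o + 4\right) o + \left(3 + o\right) 3 = \left(z o^{2} + 4\right) o + \left(9 + 3 o\right) = \left(4 + z o^{2}\right) o + \left(9 + 3 o\right) = o \left(4 + z o^{2}\right) + \left(9 + 3 o\right) = 9 + 3 o + o \left(4 + z o^{2}\right)$)
$C{\left(\left(-3\right) \left(-2\right),-3 \right)} 23 \cdot 2 = \left(9 + 7 \left(-3\right) + \left(-3\right) \left(-2\right) \left(-3\right)^{3}\right) 23 \cdot 2 = \left(9 - 21 + 6 \left(-27\right)\right) 23 \cdot 2 = \left(9 - 21 - 162\right) 23 \cdot 2 = \left(-174\right) 23 \cdot 2 = \left(-4002\right) 2 = -8004$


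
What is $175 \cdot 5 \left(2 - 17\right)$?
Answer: $-13125$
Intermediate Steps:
$175 \cdot 5 \left(2 - 17\right) = 875 \left(-15\right) = -13125$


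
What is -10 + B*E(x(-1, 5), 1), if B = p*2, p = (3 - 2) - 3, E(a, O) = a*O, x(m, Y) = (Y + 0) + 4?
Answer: -46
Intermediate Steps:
x(m, Y) = 4 + Y (x(m, Y) = Y + 4 = 4 + Y)
E(a, O) = O*a
p = -2 (p = 1 - 3 = -2)
B = -4 (B = -2*2 = -4)
-10 + B*E(x(-1, 5), 1) = -10 - 4*(4 + 5) = -10 - 4*9 = -10 - 36 = -46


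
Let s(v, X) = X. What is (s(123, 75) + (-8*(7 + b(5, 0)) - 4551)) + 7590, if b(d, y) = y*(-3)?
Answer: 3058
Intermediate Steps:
b(d, y) = -3*y
(s(123, 75) + (-8*(7 + b(5, 0)) - 4551)) + 7590 = (75 + (-8*(7 - 3*0) - 4551)) + 7590 = (75 + (-8*(7 + 0) - 4551)) + 7590 = (75 + (-8*7 - 4551)) + 7590 = (75 + (-56 - 4551)) + 7590 = (75 - 4607) + 7590 = -4532 + 7590 = 3058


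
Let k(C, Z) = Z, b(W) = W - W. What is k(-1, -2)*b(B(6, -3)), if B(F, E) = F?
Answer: 0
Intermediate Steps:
b(W) = 0
k(-1, -2)*b(B(6, -3)) = -2*0 = 0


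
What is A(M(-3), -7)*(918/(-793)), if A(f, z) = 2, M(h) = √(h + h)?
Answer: -1836/793 ≈ -2.3153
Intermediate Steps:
M(h) = √2*√h (M(h) = √(2*h) = √2*√h)
A(M(-3), -7)*(918/(-793)) = 2*(918/(-793)) = 2*(918*(-1/793)) = 2*(-918/793) = -1836/793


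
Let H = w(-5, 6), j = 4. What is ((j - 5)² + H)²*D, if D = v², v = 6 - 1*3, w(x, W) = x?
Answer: 144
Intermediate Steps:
H = -5
v = 3 (v = 6 - 3 = 3)
D = 9 (D = 3² = 9)
((j - 5)² + H)²*D = ((4 - 5)² - 5)²*9 = ((-1)² - 5)²*9 = (1 - 5)²*9 = (-4)²*9 = 16*9 = 144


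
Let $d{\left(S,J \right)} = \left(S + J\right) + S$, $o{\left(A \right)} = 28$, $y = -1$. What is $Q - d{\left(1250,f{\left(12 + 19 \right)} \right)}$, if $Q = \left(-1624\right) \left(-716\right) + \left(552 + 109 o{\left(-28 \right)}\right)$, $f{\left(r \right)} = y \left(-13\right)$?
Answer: $1163875$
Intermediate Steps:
$f{\left(r \right)} = 13$ ($f{\left(r \right)} = \left(-1\right) \left(-13\right) = 13$)
$Q = 1166388$ ($Q = \left(-1624\right) \left(-716\right) + \left(552 + 109 \cdot 28\right) = 1162784 + \left(552 + 3052\right) = 1162784 + 3604 = 1166388$)
$d{\left(S,J \right)} = J + 2 S$ ($d{\left(S,J \right)} = \left(J + S\right) + S = J + 2 S$)
$Q - d{\left(1250,f{\left(12 + 19 \right)} \right)} = 1166388 - \left(13 + 2 \cdot 1250\right) = 1166388 - \left(13 + 2500\right) = 1166388 - 2513 = 1163875$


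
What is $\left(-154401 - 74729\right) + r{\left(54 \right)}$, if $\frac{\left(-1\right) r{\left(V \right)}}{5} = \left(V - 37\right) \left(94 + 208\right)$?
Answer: $-254800$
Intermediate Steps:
$r{\left(V \right)} = 55870 - 1510 V$ ($r{\left(V \right)} = - 5 \left(V - 37\right) \left(94 + 208\right) = - 5 \left(-37 + V\right) 302 = - 5 \left(-11174 + 302 V\right) = 55870 - 1510 V$)
$\left(-154401 - 74729\right) + r{\left(54 \right)} = \left(-154401 - 74729\right) + \left(55870 - 81540\right) = -229130 + \left(55870 - 81540\right) = -229130 - 25670 = -254800$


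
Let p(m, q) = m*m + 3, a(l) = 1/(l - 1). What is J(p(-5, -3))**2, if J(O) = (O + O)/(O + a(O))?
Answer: 2286144/573049 ≈ 3.9894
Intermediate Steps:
a(l) = 1/(-1 + l)
p(m, q) = 3 + m**2 (p(m, q) = m**2 + 3 = 3 + m**2)
J(O) = 2*O/(O + 1/(-1 + O)) (J(O) = (O + O)/(O + 1/(-1 + O)) = (2*O)/(O + 1/(-1 + O)) = 2*O/(O + 1/(-1 + O)))
J(p(-5, -3))**2 = (2*(3 + (-5)**2)*(-1 + (3 + (-5)**2))/(1 + (3 + (-5)**2)*(-1 + (3 + (-5)**2))))**2 = (2*(3 + 25)*(-1 + (3 + 25))/(1 + (3 + 25)*(-1 + (3 + 25))))**2 = (2*28*(-1 + 28)/(1 + 28*(-1 + 28)))**2 = (2*28*27/(1 + 28*27))**2 = (2*28*27/(1 + 756))**2 = (2*28*27/757)**2 = (2*28*(1/757)*27)**2 = (1512/757)**2 = 2286144/573049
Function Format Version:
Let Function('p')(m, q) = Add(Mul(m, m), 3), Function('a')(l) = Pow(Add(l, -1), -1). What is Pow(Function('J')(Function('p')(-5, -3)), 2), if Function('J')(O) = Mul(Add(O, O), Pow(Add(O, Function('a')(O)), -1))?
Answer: Rational(2286144, 573049) ≈ 3.9894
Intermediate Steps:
Function('a')(l) = Pow(Add(-1, l), -1)
Function('p')(m, q) = Add(3, Pow(m, 2)) (Function('p')(m, q) = Add(Pow(m, 2), 3) = Add(3, Pow(m, 2)))
Function('J')(O) = Mul(2, O, Pow(Add(O, Pow(Add(-1, O), -1)), -1)) (Function('J')(O) = Mul(Add(O, O), Pow(Add(O, Pow(Add(-1, O), -1)), -1)) = Mul(Mul(2, O), Pow(Add(O, Pow(Add(-1, O), -1)), -1)) = Mul(2, O, Pow(Add(O, Pow(Add(-1, O), -1)), -1)))
Pow(Function('J')(Function('p')(-5, -3)), 2) = Pow(Mul(2, Add(3, Pow(-5, 2)), Pow(Add(1, Mul(Add(3, Pow(-5, 2)), Add(-1, Add(3, Pow(-5, 2))))), -1), Add(-1, Add(3, Pow(-5, 2)))), 2) = Pow(Mul(2, Add(3, 25), Pow(Add(1, Mul(Add(3, 25), Add(-1, Add(3, 25)))), -1), Add(-1, Add(3, 25))), 2) = Pow(Mul(2, 28, Pow(Add(1, Mul(28, Add(-1, 28))), -1), Add(-1, 28)), 2) = Pow(Mul(2, 28, Pow(Add(1, Mul(28, 27)), -1), 27), 2) = Pow(Mul(2, 28, Pow(Add(1, 756), -1), 27), 2) = Pow(Mul(2, 28, Pow(757, -1), 27), 2) = Pow(Mul(2, 28, Rational(1, 757), 27), 2) = Pow(Rational(1512, 757), 2) = Rational(2286144, 573049)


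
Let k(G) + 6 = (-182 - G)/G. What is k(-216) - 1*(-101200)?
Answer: 10928935/108 ≈ 1.0119e+5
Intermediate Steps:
k(G) = -6 + (-182 - G)/G
k(-216) - 1*(-101200) = (-7 - 182/(-216)) - 1*(-101200) = (-7 - 182*(-1/216)) + 101200 = (-7 + 91/108) + 101200 = -665/108 + 101200 = 10928935/108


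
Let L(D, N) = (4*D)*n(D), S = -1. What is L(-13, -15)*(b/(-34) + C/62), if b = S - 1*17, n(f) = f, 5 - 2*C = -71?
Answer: 406952/527 ≈ 772.21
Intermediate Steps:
C = 38 (C = 5/2 - 1/2*(-71) = 5/2 + 71/2 = 38)
b = -18 (b = -1 - 1*17 = -1 - 17 = -18)
L(D, N) = 4*D**2 (L(D, N) = (4*D)*D = 4*D**2)
L(-13, -15)*(b/(-34) + C/62) = (4*(-13)**2)*(-18/(-34) + 38/62) = (4*169)*(-18*(-1/34) + 38*(1/62)) = 676*(9/17 + 19/31) = 676*(602/527) = 406952/527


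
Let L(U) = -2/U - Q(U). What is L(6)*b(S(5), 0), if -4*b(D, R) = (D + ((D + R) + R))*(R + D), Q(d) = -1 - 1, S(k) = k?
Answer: -125/6 ≈ -20.833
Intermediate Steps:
Q(d) = -2
b(D, R) = -(D + R)*(2*D + 2*R)/4 (b(D, R) = -(D + ((D + R) + R))*(R + D)/4 = -(D + (D + 2*R))*(D + R)/4 = -(2*D + 2*R)*(D + R)/4 = -(D + R)*(2*D + 2*R)/4)
L(U) = 2 - 2/U (L(U) = -2/U - 1*(-2) = -2/U + 2 = 2 - 2/U)
L(6)*b(S(5), 0) = (2 - 2/6)*(-1/2*5**2 - 1/2*0**2 - 1*5*0) = (2 - 2*1/6)*(-1/2*25 - 1/2*0 + 0) = (2 - 1/3)*(-25/2 + 0 + 0) = (5/3)*(-25/2) = -125/6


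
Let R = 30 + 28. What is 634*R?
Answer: 36772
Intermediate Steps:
R = 58
634*R = 634*58 = 36772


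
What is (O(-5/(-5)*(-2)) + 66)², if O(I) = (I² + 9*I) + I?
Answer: 2500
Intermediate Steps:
O(I) = I² + 10*I
(O(-5/(-5)*(-2)) + 66)² = ((-5/(-5)*(-2))*(10 - 5/(-5)*(-2)) + 66)² = ((-5*(-⅕)*(-2))*(10 - 5*(-⅕)*(-2)) + 66)² = ((1*(-2))*(10 + 1*(-2)) + 66)² = (-2*(10 - 2) + 66)² = (-2*8 + 66)² = (-16 + 66)² = 50² = 2500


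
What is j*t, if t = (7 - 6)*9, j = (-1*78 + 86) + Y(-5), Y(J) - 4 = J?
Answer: 63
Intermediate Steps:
Y(J) = 4 + J
j = 7 (j = (-1*78 + 86) + (4 - 5) = (-78 + 86) - 1 = 8 - 1 = 7)
t = 9 (t = 1*9 = 9)
j*t = 7*9 = 63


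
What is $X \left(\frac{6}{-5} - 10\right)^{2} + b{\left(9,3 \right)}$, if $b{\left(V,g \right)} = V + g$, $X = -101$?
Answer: $- \frac{316436}{25} \approx -12657.0$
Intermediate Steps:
$X \left(\frac{6}{-5} - 10\right)^{2} + b{\left(9,3 \right)} = - 101 \left(\frac{6}{-5} - 10\right)^{2} + \left(9 + 3\right) = - 101 \left(6 \left(- \frac{1}{5}\right) - 10\right)^{2} + 12 = - 101 \left(- \frac{6}{5} - 10\right)^{2} + 12 = - 101 \left(- \frac{56}{5}\right)^{2} + 12 = \left(-101\right) \frac{3136}{25} + 12 = - \frac{316736}{25} + 12 = - \frac{316436}{25}$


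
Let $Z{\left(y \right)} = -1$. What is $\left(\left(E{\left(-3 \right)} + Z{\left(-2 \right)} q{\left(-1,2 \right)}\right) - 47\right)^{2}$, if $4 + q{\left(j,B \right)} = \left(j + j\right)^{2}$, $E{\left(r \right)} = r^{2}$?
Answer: $1444$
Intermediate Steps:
$q{\left(j,B \right)} = -4 + 4 j^{2}$ ($q{\left(j,B \right)} = -4 + \left(j + j\right)^{2} = -4 + \left(2 j\right)^{2} = -4 + 4 j^{2}$)
$\left(\left(E{\left(-3 \right)} + Z{\left(-2 \right)} q{\left(-1,2 \right)}\right) - 47\right)^{2} = \left(\left(\left(-3\right)^{2} - \left(-4 + 4 \left(-1\right)^{2}\right)\right) - 47\right)^{2} = \left(\left(9 - \left(-4 + 4 \cdot 1\right)\right) - 47\right)^{2} = \left(\left(9 - \left(-4 + 4\right)\right) - 47\right)^{2} = \left(\left(9 - 0\right) - 47\right)^{2} = \left(\left(9 + 0\right) - 47\right)^{2} = \left(9 - 47\right)^{2} = \left(-38\right)^{2} = 1444$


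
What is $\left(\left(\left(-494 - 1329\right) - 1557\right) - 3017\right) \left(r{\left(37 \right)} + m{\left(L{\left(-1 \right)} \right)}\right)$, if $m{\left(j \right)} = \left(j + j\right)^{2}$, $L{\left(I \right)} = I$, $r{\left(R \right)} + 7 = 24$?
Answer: $-134337$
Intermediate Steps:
$r{\left(R \right)} = 17$ ($r{\left(R \right)} = -7 + 24 = 17$)
$m{\left(j \right)} = 4 j^{2}$ ($m{\left(j \right)} = \left(2 j\right)^{2} = 4 j^{2}$)
$\left(\left(\left(-494 - 1329\right) - 1557\right) - 3017\right) \left(r{\left(37 \right)} + m{\left(L{\left(-1 \right)} \right)}\right) = \left(\left(\left(-494 - 1329\right) - 1557\right) - 3017\right) \left(17 + 4 \left(-1\right)^{2}\right) = \left(\left(-1823 - 1557\right) - 3017\right) \left(17 + 4 \cdot 1\right) = \left(-3380 - 3017\right) \left(17 + 4\right) = \left(-6397\right) 21 = -134337$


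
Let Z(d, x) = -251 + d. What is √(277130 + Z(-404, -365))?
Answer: 5*√11059 ≈ 525.81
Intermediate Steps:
√(277130 + Z(-404, -365)) = √(277130 + (-251 - 404)) = √(277130 - 655) = √276475 = 5*√11059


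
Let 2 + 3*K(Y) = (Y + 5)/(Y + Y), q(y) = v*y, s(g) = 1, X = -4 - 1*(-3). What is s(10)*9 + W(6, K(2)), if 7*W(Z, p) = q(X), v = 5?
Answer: 58/7 ≈ 8.2857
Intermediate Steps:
X = -1 (X = -4 + 3 = -1)
q(y) = 5*y
K(Y) = -2/3 + (5 + Y)/(6*Y) (K(Y) = -2/3 + ((Y + 5)/(Y + Y))/3 = -2/3 + ((5 + Y)/((2*Y)))/3 = -2/3 + ((5 + Y)*(1/(2*Y)))/3 = -2/3 + ((5 + Y)/(2*Y))/3 = -2/3 + (5 + Y)/(6*Y))
W(Z, p) = -5/7 (W(Z, p) = (5*(-1))/7 = (1/7)*(-5) = -5/7)
s(10)*9 + W(6, K(2)) = 1*9 - 5/7 = 9 - 5/7 = 58/7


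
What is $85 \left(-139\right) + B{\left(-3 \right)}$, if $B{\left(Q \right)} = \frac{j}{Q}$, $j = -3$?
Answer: $-11814$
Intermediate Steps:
$B{\left(Q \right)} = - \frac{3}{Q}$
$85 \left(-139\right) + B{\left(-3 \right)} = 85 \left(-139\right) - \frac{3}{-3} = -11815 - -1 = -11815 + 1 = -11814$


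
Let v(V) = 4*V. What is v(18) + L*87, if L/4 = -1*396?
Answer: -137736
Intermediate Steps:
L = -1584 (L = 4*(-1*396) = 4*(-396) = -1584)
v(18) + L*87 = 4*18 - 1584*87 = 72 - 137808 = -137736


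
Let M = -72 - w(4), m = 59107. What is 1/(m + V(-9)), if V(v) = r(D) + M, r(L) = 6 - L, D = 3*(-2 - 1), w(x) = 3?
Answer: 1/59047 ≈ 1.6936e-5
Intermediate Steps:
D = -9 (D = 3*(-3) = -9)
M = -75 (M = -72 - 1*3 = -72 - 3 = -75)
V(v) = -60 (V(v) = (6 - 1*(-9)) - 75 = (6 + 9) - 75 = 15 - 75 = -60)
1/(m + V(-9)) = 1/(59107 - 60) = 1/59047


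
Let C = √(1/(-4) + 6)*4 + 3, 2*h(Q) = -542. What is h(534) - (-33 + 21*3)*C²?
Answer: -3301 - 360*√23 ≈ -5027.5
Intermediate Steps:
h(Q) = -271 (h(Q) = (½)*(-542) = -271)
C = 3 + 2*√23 (C = √(-¼ + 6)*4 + 3 = √(23/4)*4 + 3 = (√23/2)*4 + 3 = 2*√23 + 3 = 3 + 2*√23 ≈ 12.592)
h(534) - (-33 + 21*3)*C² = -271 - (-33 + 21*3)*(3 + 2*√23)² = -271 - (-33 + 63)*(3 + 2*√23)² = -271 - 30*(3 + 2*√23)²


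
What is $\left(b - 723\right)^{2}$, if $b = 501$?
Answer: $49284$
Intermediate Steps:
$\left(b - 723\right)^{2} = \left(501 - 723\right)^{2} = \left(-222\right)^{2} = 49284$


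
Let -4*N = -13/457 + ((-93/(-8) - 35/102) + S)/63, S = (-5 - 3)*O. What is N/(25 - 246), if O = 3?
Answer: -2705525/10384107552 ≈ -0.00026054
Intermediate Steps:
S = -24 (S = (-5 - 3)*3 = -8*3 = -24)
N = 2705525/46986912 (N = -(-13/457 + ((-93/(-8) - 35/102) - 24)/63)/4 = -(-13*1/457 + ((-93*(-⅛) - 35*1/102) - 24)*(1/63))/4 = -(-13/457 + ((93/8 - 35/102) - 24)*(1/63))/4 = -(-13/457 + (4603/408 - 24)*(1/63))/4 = -(-13/457 - 5189/408*1/63)/4 = -(-13/457 - 5189/25704)/4 = -¼*(-2705525/11746728) = 2705525/46986912 ≈ 0.057580)
N/(25 - 246) = 2705525/(46986912*(25 - 246)) = (2705525/46986912)/(-221) = (2705525/46986912)*(-1/221) = -2705525/10384107552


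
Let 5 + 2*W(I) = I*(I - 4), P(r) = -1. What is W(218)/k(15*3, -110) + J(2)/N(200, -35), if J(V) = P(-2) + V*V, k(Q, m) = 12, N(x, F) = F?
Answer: 544191/280 ≈ 1943.5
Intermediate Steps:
W(I) = -5/2 + I*(-4 + I)/2 (W(I) = -5/2 + (I*(I - 4))/2 = -5/2 + (I*(-4 + I))/2 = -5/2 + I*(-4 + I)/2)
J(V) = -1 + V² (J(V) = -1 + V*V = -1 + V²)
W(218)/k(15*3, -110) + J(2)/N(200, -35) = (-5/2 + (½)*218² - 2*218)/12 + (-1 + 2²)/(-35) = (-5/2 + (½)*47524 - 436)*(1/12) + (-1 + 4)*(-1/35) = (-5/2 + 23762 - 436)*(1/12) + 3*(-1/35) = (46647/2)*(1/12) - 3/35 = 15549/8 - 3/35 = 544191/280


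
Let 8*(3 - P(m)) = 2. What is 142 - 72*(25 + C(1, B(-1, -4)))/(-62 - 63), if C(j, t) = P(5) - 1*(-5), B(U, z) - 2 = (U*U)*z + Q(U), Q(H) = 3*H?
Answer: 20108/125 ≈ 160.86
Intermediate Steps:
P(m) = 11/4 (P(m) = 3 - ⅛*2 = 3 - ¼ = 11/4)
B(U, z) = 2 + 3*U + z*U² (B(U, z) = 2 + ((U*U)*z + 3*U) = 2 + (U²*z + 3*U) = 2 + (z*U² + 3*U) = 2 + (3*U + z*U²) = 2 + 3*U + z*U²)
C(j, t) = 31/4 (C(j, t) = 11/4 - 1*(-5) = 11/4 + 5 = 31/4)
142 - 72*(25 + C(1, B(-1, -4)))/(-62 - 63) = 142 - 72*(25 + 31/4)/(-62 - 63) = 142 - 2358/(-125) = 142 - 2358*(-1)/125 = 142 - 72*(-131/500) = 142 + 2358/125 = 20108/125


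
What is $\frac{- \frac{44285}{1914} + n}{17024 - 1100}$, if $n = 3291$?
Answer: $\frac{6254689}{30478536} \approx 0.20522$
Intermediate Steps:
$\frac{- \frac{44285}{1914} + n}{17024 - 1100} = \frac{- \frac{44285}{1914} + 3291}{17024 - 1100} = \frac{\left(-44285\right) \frac{1}{1914} + 3291}{15924} = \left(- \frac{44285}{1914} + 3291\right) \frac{1}{15924} = \frac{6254689}{1914} \cdot \frac{1}{15924} = \frac{6254689}{30478536}$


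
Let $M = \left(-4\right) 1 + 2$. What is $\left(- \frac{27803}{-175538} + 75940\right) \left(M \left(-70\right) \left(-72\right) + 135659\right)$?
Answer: $\frac{1674016232434817}{175538} \approx 9.5365 \cdot 10^{9}$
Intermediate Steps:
$M = -2$ ($M = -4 + 2 = -2$)
$\left(- \frac{27803}{-175538} + 75940\right) \left(M \left(-70\right) \left(-72\right) + 135659\right) = \left(- \frac{27803}{-175538} + 75940\right) \left(\left(-2\right) \left(-70\right) \left(-72\right) + 135659\right) = \left(\left(-27803\right) \left(- \frac{1}{175538}\right) + 75940\right) \left(140 \left(-72\right) + 135659\right) = \left(\frac{27803}{175538} + 75940\right) \left(-10080 + 135659\right) = \frac{13330383523}{175538} \cdot 125579 = \frac{1674016232434817}{175538}$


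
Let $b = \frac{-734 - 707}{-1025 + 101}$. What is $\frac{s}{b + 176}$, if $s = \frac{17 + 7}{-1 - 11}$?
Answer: $- \frac{168}{14915} \approx -0.011264$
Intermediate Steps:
$s = -2$ ($s = \frac{24}{-12} = 24 \left(- \frac{1}{12}\right) = -2$)
$b = \frac{131}{84}$ ($b = - \frac{1441}{-924} = \left(-1441\right) \left(- \frac{1}{924}\right) = \frac{131}{84} \approx 1.5595$)
$\frac{s}{b + 176} = - \frac{2}{\frac{131}{84} + 176} = - \frac{2}{\frac{14915}{84}} = \left(-2\right) \frac{84}{14915} = - \frac{168}{14915}$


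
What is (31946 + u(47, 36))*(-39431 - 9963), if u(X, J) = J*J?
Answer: -1641955348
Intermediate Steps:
u(X, J) = J²
(31946 + u(47, 36))*(-39431 - 9963) = (31946 + 36²)*(-39431 - 9963) = (31946 + 1296)*(-49394) = 33242*(-49394) = -1641955348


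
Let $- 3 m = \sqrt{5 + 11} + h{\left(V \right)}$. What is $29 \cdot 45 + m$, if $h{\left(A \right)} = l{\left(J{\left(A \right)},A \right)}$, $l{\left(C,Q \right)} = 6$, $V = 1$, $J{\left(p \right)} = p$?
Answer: $\frac{3905}{3} \approx 1301.7$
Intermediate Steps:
$h{\left(A \right)} = 6$
$m = - \frac{10}{3}$ ($m = - \frac{\sqrt{5 + 11} + 6}{3} = - \frac{\sqrt{16} + 6}{3} = - \frac{4 + 6}{3} = \left(- \frac{1}{3}\right) 10 = - \frac{10}{3} \approx -3.3333$)
$29 \cdot 45 + m = 29 \cdot 45 - \frac{10}{3} = 1305 - \frac{10}{3} = \frac{3905}{3}$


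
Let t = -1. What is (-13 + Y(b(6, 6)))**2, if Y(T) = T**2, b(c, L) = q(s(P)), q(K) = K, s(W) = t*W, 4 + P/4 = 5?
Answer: 9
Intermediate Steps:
P = 4 (P = -16 + 4*5 = -16 + 20 = 4)
s(W) = -W
b(c, L) = -4 (b(c, L) = -1*4 = -4)
(-13 + Y(b(6, 6)))**2 = (-13 + (-4)**2)**2 = (-13 + 16)**2 = 3**2 = 9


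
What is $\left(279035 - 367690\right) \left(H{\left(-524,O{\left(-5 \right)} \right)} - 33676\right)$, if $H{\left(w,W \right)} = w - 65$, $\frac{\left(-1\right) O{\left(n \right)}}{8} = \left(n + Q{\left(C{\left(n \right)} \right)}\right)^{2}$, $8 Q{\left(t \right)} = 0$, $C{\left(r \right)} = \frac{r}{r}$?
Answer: $3037763575$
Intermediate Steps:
$C{\left(r \right)} = 1$
$Q{\left(t \right)} = 0$ ($Q{\left(t \right)} = \frac{1}{8} \cdot 0 = 0$)
$O{\left(n \right)} = - 8 n^{2}$ ($O{\left(n \right)} = - 8 \left(n + 0\right)^{2} = - 8 n^{2}$)
$H{\left(w,W \right)} = -65 + w$
$\left(279035 - 367690\right) \left(H{\left(-524,O{\left(-5 \right)} \right)} - 33676\right) = \left(279035 - 367690\right) \left(\left(-65 - 524\right) - 33676\right) = - 88655 \left(-589 - 33676\right) = \left(-88655\right) \left(-34265\right) = 3037763575$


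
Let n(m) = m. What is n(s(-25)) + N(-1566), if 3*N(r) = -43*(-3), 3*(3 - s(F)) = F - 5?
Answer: 56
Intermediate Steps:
s(F) = 14/3 - F/3 (s(F) = 3 - (F - 5)/3 = 3 - (-5 + F)/3 = 3 + (5/3 - F/3) = 14/3 - F/3)
N(r) = 43 (N(r) = (-43*(-3))/3 = (⅓)*129 = 43)
n(s(-25)) + N(-1566) = (14/3 - ⅓*(-25)) + 43 = (14/3 + 25/3) + 43 = 13 + 43 = 56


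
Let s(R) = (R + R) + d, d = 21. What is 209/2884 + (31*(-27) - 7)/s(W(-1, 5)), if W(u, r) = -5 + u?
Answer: -2432215/25956 ≈ -93.705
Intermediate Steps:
s(R) = 21 + 2*R (s(R) = (R + R) + 21 = 2*R + 21 = 21 + 2*R)
209/2884 + (31*(-27) - 7)/s(W(-1, 5)) = 209/2884 + (31*(-27) - 7)/(21 + 2*(-5 - 1)) = 209*(1/2884) + (-837 - 7)/(21 + 2*(-6)) = 209/2884 - 844/(21 - 12) = 209/2884 - 844/9 = -2432215/25956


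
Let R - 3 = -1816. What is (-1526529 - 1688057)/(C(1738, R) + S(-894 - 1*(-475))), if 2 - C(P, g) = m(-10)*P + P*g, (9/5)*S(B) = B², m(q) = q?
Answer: -28931274/29393189 ≈ -0.98429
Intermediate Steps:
R = -1813 (R = 3 - 1816 = -1813)
S(B) = 5*B²/9
C(P, g) = 2 + 10*P - P*g (C(P, g) = 2 - (-10*P + P*g) = 2 + (10*P - P*g) = 2 + 10*P - P*g)
(-1526529 - 1688057)/(C(1738, R) + S(-894 - 1*(-475))) = (-1526529 - 1688057)/((2 + 10*1738 - 1*1738*(-1813)) + 5*(-894 - 1*(-475))²/9) = -3214586/((2 + 17380 + 3150994) + 5*(-894 + 475)²/9) = -3214586/(3168376 + (5/9)*(-419)²) = -3214586/(3168376 + (5/9)*175561) = -3214586/(3168376 + 877805/9) = -3214586/29393189/9 = -3214586*9/29393189 = -28931274/29393189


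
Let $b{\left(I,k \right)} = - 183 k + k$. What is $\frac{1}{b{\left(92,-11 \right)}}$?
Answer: $\frac{1}{2002} \approx 0.0004995$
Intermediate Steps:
$b{\left(I,k \right)} = - 182 k$
$\frac{1}{b{\left(92,-11 \right)}} = \frac{1}{\left(-182\right) \left(-11\right)} = \frac{1}{2002}$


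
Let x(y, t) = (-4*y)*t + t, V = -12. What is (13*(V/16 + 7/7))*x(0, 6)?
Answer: 39/2 ≈ 19.500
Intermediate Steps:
x(y, t) = t - 4*t*y (x(y, t) = -4*t*y + t = t - 4*t*y)
(13*(V/16 + 7/7))*x(0, 6) = (13*(-12/16 + 7/7))*(6*(1 - 4*0)) = (13*(-12*1/16 + 7*(⅐)))*(6*(1 + 0)) = (13*(-¾ + 1))*(6*1) = (13*(¼))*6 = (13/4)*6 = 39/2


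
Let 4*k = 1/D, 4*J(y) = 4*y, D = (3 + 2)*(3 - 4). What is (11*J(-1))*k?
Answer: 11/20 ≈ 0.55000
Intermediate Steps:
D = -5 (D = 5*(-1) = -5)
J(y) = y (J(y) = (4*y)/4 = y)
k = -1/20 (k = (¼)/(-5) = (¼)*(-⅕) = -1/20 ≈ -0.050000)
(11*J(-1))*k = (11*(-1))*(-1/20) = -11*(-1/20) = 11/20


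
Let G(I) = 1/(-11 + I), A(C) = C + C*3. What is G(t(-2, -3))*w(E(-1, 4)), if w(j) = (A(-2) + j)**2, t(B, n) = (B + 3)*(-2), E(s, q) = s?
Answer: -81/13 ≈ -6.2308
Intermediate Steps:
A(C) = 4*C (A(C) = C + 3*C = 4*C)
t(B, n) = -6 - 2*B (t(B, n) = (3 + B)*(-2) = -6 - 2*B)
w(j) = (-8 + j)**2 (w(j) = (4*(-2) + j)**2 = (-8 + j)**2)
G(t(-2, -3))*w(E(-1, 4)) = (-8 - 1)**2/(-11 + (-6 - 2*(-2))) = (-9)**2/(-11 + (-6 + 4)) = 81/(-11 - 2) = 81/(-13) = -1/13*81 = -81/13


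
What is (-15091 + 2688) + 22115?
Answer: 9712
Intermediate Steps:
(-15091 + 2688) + 22115 = -12403 + 22115 = 9712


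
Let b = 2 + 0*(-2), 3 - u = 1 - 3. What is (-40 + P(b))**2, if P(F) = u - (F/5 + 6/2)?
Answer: 36864/25 ≈ 1474.6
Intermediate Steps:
u = 5 (u = 3 - (1 - 3) = 3 - 1*(-2) = 3 + 2 = 5)
b = 2 (b = 2 + 0 = 2)
P(F) = 2 - F/5 (P(F) = 5 - (F/5 + 6/2) = 5 - (F*(1/5) + 6*(1/2)) = 5 - (F/5 + 3) = 5 - (3 + F/5) = 5 + (-3 - F/5) = 2 - F/5)
(-40 + P(b))**2 = (-40 + (2 - 1/5*2))**2 = (-40 + (2 - 2/5))**2 = (-40 + 8/5)**2 = (-192/5)**2 = 36864/25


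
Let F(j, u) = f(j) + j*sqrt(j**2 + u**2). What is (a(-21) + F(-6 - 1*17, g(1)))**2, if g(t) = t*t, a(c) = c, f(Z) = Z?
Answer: 282306 + 2024*sqrt(530) ≈ 3.2890e+5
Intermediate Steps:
g(t) = t**2
F(j, u) = j + j*sqrt(j**2 + u**2)
(a(-21) + F(-6 - 1*17, g(1)))**2 = (-21 + (-6 - 1*17)*(1 + sqrt((-6 - 1*17)**2 + (1**2)**2)))**2 = (-21 + (-6 - 17)*(1 + sqrt((-6 - 17)**2 + 1**2)))**2 = (-21 - 23*(1 + sqrt((-23)**2 + 1)))**2 = (-21 - 23*(1 + sqrt(529 + 1)))**2 = (-21 - 23*(1 + sqrt(530)))**2 = (-21 + (-23 - 23*sqrt(530)))**2 = (-44 - 23*sqrt(530))**2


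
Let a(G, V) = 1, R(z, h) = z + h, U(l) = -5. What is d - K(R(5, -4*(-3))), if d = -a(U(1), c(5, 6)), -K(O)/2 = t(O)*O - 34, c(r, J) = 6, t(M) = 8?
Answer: 203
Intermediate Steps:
R(z, h) = h + z
K(O) = 68 - 16*O (K(O) = -2*(8*O - 34) = -2*(-34 + 8*O) = 68 - 16*O)
d = -1 (d = -1*1 = -1)
d - K(R(5, -4*(-3))) = -1 - (68 - 16*(-4*(-3) + 5)) = -1 - (68 - 16*(12 + 5)) = -1 - (68 - 16*17) = -1 - (68 - 272) = -1 - 1*(-204) = -1 + 204 = 203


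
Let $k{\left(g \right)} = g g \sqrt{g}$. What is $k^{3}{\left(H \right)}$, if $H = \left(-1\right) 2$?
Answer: $- 128 i \sqrt{2} \approx - 181.02 i$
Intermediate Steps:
$H = -2$
$k{\left(g \right)} = g^{\frac{5}{2}}$ ($k{\left(g \right)} = g^{2} \sqrt{g} = g^{\frac{5}{2}}$)
$k^{3}{\left(H \right)} = \left(\left(-2\right)^{\frac{5}{2}}\right)^{3} = \left(4 i \sqrt{2}\right)^{3} = - 128 i \sqrt{2}$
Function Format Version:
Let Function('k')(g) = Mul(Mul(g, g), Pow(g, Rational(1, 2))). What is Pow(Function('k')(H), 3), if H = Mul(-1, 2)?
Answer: Mul(-128, I, Pow(2, Rational(1, 2))) ≈ Mul(-181.02, I)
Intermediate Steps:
H = -2
Function('k')(g) = Pow(g, Rational(5, 2)) (Function('k')(g) = Mul(Pow(g, 2), Pow(g, Rational(1, 2))) = Pow(g, Rational(5, 2)))
Pow(Function('k')(H), 3) = Pow(Pow(-2, Rational(5, 2)), 3) = Pow(Mul(4, I, Pow(2, Rational(1, 2))), 3) = Mul(-128, I, Pow(2, Rational(1, 2)))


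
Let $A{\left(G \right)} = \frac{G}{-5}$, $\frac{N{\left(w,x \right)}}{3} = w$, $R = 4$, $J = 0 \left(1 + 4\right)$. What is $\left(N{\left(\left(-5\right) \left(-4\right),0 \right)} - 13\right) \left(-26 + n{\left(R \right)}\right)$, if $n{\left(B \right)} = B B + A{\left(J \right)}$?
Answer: $-470$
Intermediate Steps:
$J = 0$ ($J = 0 \cdot 5 = 0$)
$N{\left(w,x \right)} = 3 w$
$A{\left(G \right)} = - \frac{G}{5}$ ($A{\left(G \right)} = G \left(- \frac{1}{5}\right) = - \frac{G}{5}$)
$n{\left(B \right)} = B^{2}$ ($n{\left(B \right)} = B B - 0 = B^{2} + 0 = B^{2}$)
$\left(N{\left(\left(-5\right) \left(-4\right),0 \right)} - 13\right) \left(-26 + n{\left(R \right)}\right) = \left(3 \left(\left(-5\right) \left(-4\right)\right) - 13\right) \left(-26 + 4^{2}\right) = \left(3 \cdot 20 - 13\right) \left(-26 + 16\right) = \left(60 - 13\right) \left(-10\right) = 47 \left(-10\right) = -470$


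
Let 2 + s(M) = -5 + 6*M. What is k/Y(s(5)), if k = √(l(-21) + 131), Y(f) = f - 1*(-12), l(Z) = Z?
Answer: √110/35 ≈ 0.29966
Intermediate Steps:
s(M) = -7 + 6*M (s(M) = -2 + (-5 + 6*M) = -7 + 6*M)
Y(f) = 12 + f (Y(f) = f + 12 = 12 + f)
k = √110 (k = √(-21 + 131) = √110 ≈ 10.488)
k/Y(s(5)) = √110/(12 + (-7 + 6*5)) = √110/(12 + (-7 + 30)) = √110/(12 + 23) = √110/35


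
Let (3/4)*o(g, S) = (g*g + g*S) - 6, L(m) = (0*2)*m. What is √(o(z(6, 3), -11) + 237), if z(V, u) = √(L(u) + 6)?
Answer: √(2133 - 132*√6)/3 ≈ 14.180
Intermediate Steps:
L(m) = 0 (L(m) = 0*m = 0)
z(V, u) = √6 (z(V, u) = √(0 + 6) = √6)
o(g, S) = -8 + 4*g²/3 + 4*S*g/3 (o(g, S) = 4*((g*g + g*S) - 6)/3 = 4*((g² + S*g) - 6)/3 = 4*(-6 + g² + S*g)/3 = -8 + 4*g²/3 + 4*S*g/3)
√(o(z(6, 3), -11) + 237) = √((-8 + 4*(√6)²/3 + (4/3)*(-11)*√6) + 237) = √((-8 + (4/3)*6 - 44*√6/3) + 237) = √((-8 + 8 - 44*√6/3) + 237) = √(-44*√6/3 + 237) = √(237 - 44*√6/3)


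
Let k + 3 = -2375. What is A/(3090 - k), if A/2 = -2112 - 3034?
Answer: -2573/1367 ≈ -1.8822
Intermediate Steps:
k = -2378 (k = -3 - 2375 = -2378)
A = -10292 (A = 2*(-2112 - 3034) = 2*(-5146) = -10292)
A/(3090 - k) = -10292/(3090 - 1*(-2378)) = -10292/(3090 + 2378) = -10292/5468 = -10292*1/5468 = -2573/1367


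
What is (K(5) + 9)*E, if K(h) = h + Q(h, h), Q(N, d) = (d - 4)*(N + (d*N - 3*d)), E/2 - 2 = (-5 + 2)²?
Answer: 638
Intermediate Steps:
E = 22 (E = 4 + 2*(-5 + 2)² = 4 + 2*(-3)² = 4 + 2*9 = 4 + 18 = 22)
Q(N, d) = (-4 + d)*(N - 3*d + N*d) (Q(N, d) = (-4 + d)*(N + (N*d - 3*d)) = (-4 + d)*(N + (-3*d + N*d)) = (-4 + d)*(N - 3*d + N*d))
K(h) = h³ - 6*h² + 9*h (K(h) = h + (-4*h - 3*h² + 12*h + h*h² - 3*h*h) = h + (-4*h - 3*h² + 12*h + h³ - 3*h²) = h + (h³ - 6*h² + 8*h) = h³ - 6*h² + 9*h)
(K(5) + 9)*E = (5*(9 + 5² - 6*5) + 9)*22 = (5*(9 + 25 - 30) + 9)*22 = (5*4 + 9)*22 = (20 + 9)*22 = 29*22 = 638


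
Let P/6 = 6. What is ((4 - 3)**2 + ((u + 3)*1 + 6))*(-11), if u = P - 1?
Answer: -495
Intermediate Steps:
P = 36 (P = 6*6 = 36)
u = 35 (u = 36 - 1 = 35)
((4 - 3)**2 + ((u + 3)*1 + 6))*(-11) = ((4 - 3)**2 + ((35 + 3)*1 + 6))*(-11) = (1**2 + (38*1 + 6))*(-11) = (1 + (38 + 6))*(-11) = (1 + 44)*(-11) = 45*(-11) = -495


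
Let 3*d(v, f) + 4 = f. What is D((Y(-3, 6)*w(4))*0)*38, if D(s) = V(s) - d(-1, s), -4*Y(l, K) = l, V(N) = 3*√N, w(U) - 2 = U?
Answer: 152/3 ≈ 50.667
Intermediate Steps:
w(U) = 2 + U
Y(l, K) = -l/4
d(v, f) = -4/3 + f/3
D(s) = 4/3 + 3*√s - s/3 (D(s) = 3*√s - (-4/3 + s/3) = 3*√s + (4/3 - s/3) = 4/3 + 3*√s - s/3)
D((Y(-3, 6)*w(4))*0)*38 = (4/3 + 3*√(((-¼*(-3))*(2 + 4))*0) - (-¼*(-3))*(2 + 4)*0/3)*38 = (4/3 + 3*√(((¾)*6)*0) - (¾)*6*0/3)*38 = (4/3 + 3*√((9/2)*0) - 3*0/2)*38 = (4/3 + 3*√0 - ⅓*0)*38 = (4/3 + 3*0 + 0)*38 = (4/3 + 0 + 0)*38 = (4/3)*38 = 152/3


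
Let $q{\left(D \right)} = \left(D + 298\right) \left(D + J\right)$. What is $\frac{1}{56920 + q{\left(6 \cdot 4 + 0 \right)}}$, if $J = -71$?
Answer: $\frac{1}{41786} \approx 2.3931 \cdot 10^{-5}$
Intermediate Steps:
$q{\left(D \right)} = \left(-71 + D\right) \left(298 + D\right)$ ($q{\left(D \right)} = \left(D + 298\right) \left(D - 71\right) = \left(298 + D\right) \left(-71 + D\right) = \left(-71 + D\right) \left(298 + D\right)$)
$\frac{1}{56920 + q{\left(6 \cdot 4 + 0 \right)}} = \frac{1}{56920 + \left(-21158 + \left(6 \cdot 4 + 0\right)^{2} + 227 \left(6 \cdot 4 + 0\right)\right)} = \frac{1}{56920 + \left(-21158 + \left(24 + 0\right)^{2} + 227 \left(24 + 0\right)\right)} = \frac{1}{56920 + \left(-21158 + 24^{2} + 227 \cdot 24\right)} = \frac{1}{56920 + \left(-21158 + 576 + 5448\right)} = \frac{1}{56920 - 15134} = \frac{1}{41786}$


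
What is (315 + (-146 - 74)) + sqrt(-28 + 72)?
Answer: 95 + 2*sqrt(11) ≈ 101.63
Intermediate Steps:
(315 + (-146 - 74)) + sqrt(-28 + 72) = (315 - 220) + sqrt(44) = 95 + 2*sqrt(11)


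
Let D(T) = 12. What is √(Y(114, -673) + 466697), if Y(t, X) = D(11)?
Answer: √466709 ≈ 683.16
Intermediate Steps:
Y(t, X) = 12
√(Y(114, -673) + 466697) = √(12 + 466697) = √466709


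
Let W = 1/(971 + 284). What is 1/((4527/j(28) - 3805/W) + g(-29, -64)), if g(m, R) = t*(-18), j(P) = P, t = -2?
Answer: -28/133702165 ≈ -2.0942e-7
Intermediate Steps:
g(m, R) = 36 (g(m, R) = -2*(-18) = 36)
W = 1/1255 ≈ 0.00079681
1/((4527/j(28) - 3805/W) + g(-29, -64)) = 1/((4527/28 - 3805/1/1255) + 36) = 1/((4527*(1/28) - 3805*1255) + 36) = 1/((4527/28 - 4775275) + 36) = 1/(-133703173/28 + 36) = 1/(-133702165/28) = -28/133702165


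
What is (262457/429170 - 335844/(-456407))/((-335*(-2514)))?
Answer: 37703054497/23566424328642300 ≈ 1.5999e-6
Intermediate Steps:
(262457/429170 - 335844/(-456407))/((-335*(-2514))) = (262457*(1/429170) - 335844*(-1/456407))/842190 = (262457/429170 + 335844/456407)*(1/842190) = (37703054497/27982313170)*(1/842190) = 37703054497/23566424328642300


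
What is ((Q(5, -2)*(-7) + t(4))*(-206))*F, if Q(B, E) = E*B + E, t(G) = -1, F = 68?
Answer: -1162664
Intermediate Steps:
Q(B, E) = E + B*E (Q(B, E) = B*E + E = E + B*E)
((Q(5, -2)*(-7) + t(4))*(-206))*F = ((-2*(1 + 5)*(-7) - 1)*(-206))*68 = ((-2*6*(-7) - 1)*(-206))*68 = ((-12*(-7) - 1)*(-206))*68 = ((84 - 1)*(-206))*68 = (83*(-206))*68 = -17098*68 = -1162664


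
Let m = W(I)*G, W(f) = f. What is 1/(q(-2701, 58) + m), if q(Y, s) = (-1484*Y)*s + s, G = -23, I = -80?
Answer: 1/232482370 ≈ 4.3014e-9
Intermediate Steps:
q(Y, s) = s - 1484*Y*s (q(Y, s) = -1484*Y*s + s = s - 1484*Y*s)
m = 1840 (m = -80*(-23) = 1840)
1/(q(-2701, 58) + m) = 1/(58*(1 - 1484*(-2701)) + 1840) = 1/(58*(1 + 4008284) + 1840) = 1/(58*4008285 + 1840) = 1/(232480530 + 1840) = 1/232482370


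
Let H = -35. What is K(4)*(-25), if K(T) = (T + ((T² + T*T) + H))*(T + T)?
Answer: -200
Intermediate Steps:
K(T) = 2*T*(-35 + T + 2*T²) (K(T) = (T + ((T² + T*T) - 35))*(T + T) = (T + ((T² + T²) - 35))*(2*T) = (T + (2*T² - 35))*(2*T) = (T + (-35 + 2*T²))*(2*T) = (-35 + T + 2*T²)*(2*T) = 2*T*(-35 + T + 2*T²))
K(4)*(-25) = (2*4*(-35 + 4 + 2*4²))*(-25) = (2*4*(-35 + 4 + 2*16))*(-25) = (2*4*(-35 + 4 + 32))*(-25) = (2*4*1)*(-25) = 8*(-25) = -200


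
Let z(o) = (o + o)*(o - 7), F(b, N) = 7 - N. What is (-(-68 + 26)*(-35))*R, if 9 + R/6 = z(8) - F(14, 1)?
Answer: -8820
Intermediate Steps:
z(o) = 2*o*(-7 + o) (z(o) = (2*o)*(-7 + o) = 2*o*(-7 + o))
R = 6 (R = -54 + 6*(2*8*(-7 + 8) - (7 - 1*1)) = -54 + 6*(2*8*1 - (7 - 1)) = -54 + 6*(16 - 1*6) = -54 + 6*(16 - 6) = -54 + 6*10 = -54 + 60 = 6)
(-(-68 + 26)*(-35))*R = -(-68 + 26)*(-35)*6 = -(-42)*(-35)*6 = -1*1470*6 = -1470*6 = -8820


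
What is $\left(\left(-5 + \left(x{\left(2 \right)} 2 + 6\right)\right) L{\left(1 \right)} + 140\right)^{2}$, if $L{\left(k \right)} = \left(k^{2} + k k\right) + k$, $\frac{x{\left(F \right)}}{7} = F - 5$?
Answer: $289$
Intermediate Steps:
$x{\left(F \right)} = -35 + 7 F$ ($x{\left(F \right)} = 7 \left(F - 5\right) = 7 \left(-5 + F\right) = -35 + 7 F$)
$L{\left(k \right)} = k + 2 k^{2}$ ($L{\left(k \right)} = \left(k^{2} + k^{2}\right) + k = 2 k^{2} + k = k + 2 k^{2}$)
$\left(\left(-5 + \left(x{\left(2 \right)} 2 + 6\right)\right) L{\left(1 \right)} + 140\right)^{2} = \left(\left(-5 + \left(\left(-35 + 7 \cdot 2\right) 2 + 6\right)\right) 1 \left(1 + 2 \cdot 1\right) + 140\right)^{2} = \left(\left(-5 + \left(\left(-35 + 14\right) 2 + 6\right)\right) 1 \left(1 + 2\right) + 140\right)^{2} = \left(\left(-5 + \left(\left(-21\right) 2 + 6\right)\right) 1 \cdot 3 + 140\right)^{2} = \left(\left(-5 + \left(-42 + 6\right)\right) 3 + 140\right)^{2} = \left(\left(-5 - 36\right) 3 + 140\right)^{2} = \left(\left(-41\right) 3 + 140\right)^{2} = \left(-123 + 140\right)^{2} = 17^{2} = 289$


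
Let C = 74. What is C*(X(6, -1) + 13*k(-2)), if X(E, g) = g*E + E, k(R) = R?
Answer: -1924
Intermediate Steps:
X(E, g) = E + E*g (X(E, g) = E*g + E = E + E*g)
C*(X(6, -1) + 13*k(-2)) = 74*(6*(1 - 1) + 13*(-2)) = 74*(6*0 - 26) = 74*(0 - 26) = 74*(-26) = -1924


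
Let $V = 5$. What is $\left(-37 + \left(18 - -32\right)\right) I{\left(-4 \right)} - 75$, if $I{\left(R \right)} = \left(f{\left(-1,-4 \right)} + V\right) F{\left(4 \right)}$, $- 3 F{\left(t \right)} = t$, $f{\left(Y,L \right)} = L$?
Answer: $- \frac{277}{3} \approx -92.333$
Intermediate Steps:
$F{\left(t \right)} = - \frac{t}{3}$
$I{\left(R \right)} = - \frac{4}{3}$ ($I{\left(R \right)} = \left(-4 + 5\right) \left(\left(- \frac{1}{3}\right) 4\right) = 1 \left(- \frac{4}{3}\right) = - \frac{4}{3}$)
$\left(-37 + \left(18 - -32\right)\right) I{\left(-4 \right)} - 75 = \left(-37 + \left(18 - -32\right)\right) \left(- \frac{4}{3}\right) - 75 = \left(-37 + \left(18 + 32\right)\right) \left(- \frac{4}{3}\right) - 75 = \left(-37 + 50\right) \left(- \frac{4}{3}\right) - 75 = 13 \left(- \frac{4}{3}\right) - 75 = - \frac{52}{3} - 75 = - \frac{277}{3}$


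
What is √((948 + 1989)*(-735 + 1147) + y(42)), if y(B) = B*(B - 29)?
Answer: 3*√134510 ≈ 1100.3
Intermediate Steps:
y(B) = B*(-29 + B)
√((948 + 1989)*(-735 + 1147) + y(42)) = √((948 + 1989)*(-735 + 1147) + 42*(-29 + 42)) = √(2937*412 + 42*13) = √(1210044 + 546) = √1210590 = 3*√134510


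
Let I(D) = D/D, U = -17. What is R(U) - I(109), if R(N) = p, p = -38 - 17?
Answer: -56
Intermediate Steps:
I(D) = 1
p = -55
R(N) = -55
R(U) - I(109) = -55 - 1*1 = -55 - 1 = -56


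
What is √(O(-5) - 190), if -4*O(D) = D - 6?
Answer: I*√749/2 ≈ 13.684*I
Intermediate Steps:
O(D) = 3/2 - D/4 (O(D) = -(D - 6)/4 = -(-6 + D)/4 = 3/2 - D/4)
√(O(-5) - 190) = √((3/2 - ¼*(-5)) - 190) = √((3/2 + 5/4) - 190) = √(11/4 - 190) = √(-749/4) = I*√749/2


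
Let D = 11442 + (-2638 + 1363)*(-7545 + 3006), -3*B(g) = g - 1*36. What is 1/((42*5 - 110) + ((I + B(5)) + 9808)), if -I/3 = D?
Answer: -3/52158248 ≈ -5.7517e-8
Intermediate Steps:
B(g) = 12 - g/3 (B(g) = -(g - 1*36)/3 = -(g - 36)/3 = -(-36 + g)/3 = 12 - g/3)
D = 5798667 (D = 11442 - 1275*(-4539) = 11442 + 5787225 = 5798667)
I = -17396001 (I = -3*5798667 = -17396001)
1/((42*5 - 110) + ((I + B(5)) + 9808)) = 1/((42*5 - 110) + ((-17396001 + (12 - 1/3*5)) + 9808)) = 1/((210 - 110) + ((-17396001 + (12 - 5/3)) + 9808)) = 1/(100 + ((-17396001 + 31/3) + 9808)) = 1/(100 + (-52187972/3 + 9808)) = 1/(100 - 52158548/3) = 1/(-52158248/3) = -3/52158248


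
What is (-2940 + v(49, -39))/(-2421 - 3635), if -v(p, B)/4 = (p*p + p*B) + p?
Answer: 637/757 ≈ 0.84148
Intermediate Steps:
v(p, B) = -4*p - 4*p² - 4*B*p (v(p, B) = -4*((p*p + p*B) + p) = -4*((p² + B*p) + p) = -4*(p + p² + B*p) = -4*p - 4*p² - 4*B*p)
(-2940 + v(49, -39))/(-2421 - 3635) = (-2940 - 4*49*(1 - 39 + 49))/(-2421 - 3635) = (-2940 - 4*49*11)/(-6056) = (-2940 - 2156)*(-1/6056) = -5096*(-1/6056) = 637/757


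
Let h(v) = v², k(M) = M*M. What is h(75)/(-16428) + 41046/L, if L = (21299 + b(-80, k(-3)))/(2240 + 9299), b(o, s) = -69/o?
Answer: 207484545176145/9331043764 ≈ 22236.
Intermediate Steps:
k(M) = M²
L = 1703989/923120 (L = (21299 - 69/(-80))/(2240 + 9299) = (21299 - 69*(-1/80))/11539 = (21299 + 69/80)*(1/11539) = (1703989/80)*(1/11539) = 1703989/923120 ≈ 1.8459)
h(75)/(-16428) + 41046/L = 75²/(-16428) + 41046/(1703989/923120) = 5625*(-1/16428) + 41046*(923120/1703989) = -1875/5476 + 37890383520/1703989 = 207484545176145/9331043764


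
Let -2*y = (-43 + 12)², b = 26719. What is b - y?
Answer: 54399/2 ≈ 27200.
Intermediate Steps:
y = -961/2 (y = -(-43 + 12)²/2 = -½*(-31)² = -½*961 = -961/2 ≈ -480.50)
b - y = 26719 - 1*(-961/2) = 26719 + 961/2 = 54399/2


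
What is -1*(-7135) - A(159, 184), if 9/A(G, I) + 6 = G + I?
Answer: 2404486/337 ≈ 7135.0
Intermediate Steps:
A(G, I) = 9/(-6 + G + I) (A(G, I) = 9/(-6 + (G + I)) = 9/(-6 + G + I))
-1*(-7135) - A(159, 184) = -1*(-7135) - 9/(-6 + 159 + 184) = 7135 - 9/337 = 2404486/337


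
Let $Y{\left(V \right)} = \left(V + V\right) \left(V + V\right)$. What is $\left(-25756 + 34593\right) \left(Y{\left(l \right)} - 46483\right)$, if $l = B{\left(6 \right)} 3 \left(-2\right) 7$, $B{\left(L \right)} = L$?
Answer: $1833969121$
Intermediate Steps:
$l = -252$ ($l = 6 \cdot 3 \left(-2\right) 7 = 6 \left(-6\right) 7 = \left(-36\right) 7 = -252$)
$Y{\left(V \right)} = 4 V^{2}$ ($Y{\left(V \right)} = 2 V 2 V = 4 V^{2}$)
$\left(-25756 + 34593\right) \left(Y{\left(l \right)} - 46483\right) = \left(-25756 + 34593\right) \left(4 \left(-252\right)^{2} - 46483\right) = 8837 \left(4 \cdot 63504 - 46483\right) = 8837 \left(254016 - 46483\right) = 8837 \cdot 207533 = 1833969121$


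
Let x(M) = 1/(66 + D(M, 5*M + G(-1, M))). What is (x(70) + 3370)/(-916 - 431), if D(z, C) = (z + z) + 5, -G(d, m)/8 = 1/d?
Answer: -711071/284217 ≈ -2.5019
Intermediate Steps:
G(d, m) = -8/d
D(z, C) = 5 + 2*z (D(z, C) = 2*z + 5 = 5 + 2*z)
x(M) = 1/(71 + 2*M) (x(M) = 1/(66 + (5 + 2*M)) = 1/(71 + 2*M))
(x(70) + 3370)/(-916 - 431) = (1/(71 + 2*70) + 3370)/(-916 - 431) = (1/(71 + 140) + 3370)/(-1347) = (1/211 + 3370)*(-1/1347) = (711071/211)*(-1/1347) = -711071/284217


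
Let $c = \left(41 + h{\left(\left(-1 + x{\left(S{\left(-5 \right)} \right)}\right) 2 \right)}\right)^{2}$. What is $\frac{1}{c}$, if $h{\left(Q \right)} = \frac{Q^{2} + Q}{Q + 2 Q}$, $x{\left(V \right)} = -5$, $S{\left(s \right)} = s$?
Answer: $\frac{9}{12544} \approx 0.00071747$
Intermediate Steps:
$h{\left(Q \right)} = \frac{Q + Q^{2}}{3 Q}$
$c = \frac{12544}{9}$ ($c = \left(41 + \left(\frac{1}{3} + \frac{\left(-1 - 5\right) 2}{3}\right)\right)^{2} = \left(41 + \left(\frac{1}{3} + \frac{\left(-6\right) 2}{3}\right)\right)^{2} = \left(41 + \left(\frac{1}{3} + \frac{1}{3} \left(-12\right)\right)\right)^{2} = \left(41 + \left(\frac{1}{3} - 4\right)\right)^{2} = \left(41 - \frac{11}{3}\right)^{2} = \left(\frac{112}{3}\right)^{2} = \frac{12544}{9} \approx 1393.8$)
$\frac{1}{c} = \frac{1}{\frac{12544}{9}} = \frac{9}{12544}$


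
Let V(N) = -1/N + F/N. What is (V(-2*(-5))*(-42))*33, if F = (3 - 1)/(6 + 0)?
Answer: 462/5 ≈ 92.400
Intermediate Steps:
F = ⅓ (F = 2/6 = 2*(⅙) = ⅓ ≈ 0.33333)
V(N) = -2/(3*N) (V(N) = -1/N + 1/(3*N) = -2/(3*N))
(V(-2*(-5))*(-42))*33 = (-2/(3*((-2*(-5))))*(-42))*33 = (-⅔/10*(-42))*33 = (-⅔*⅒*(-42))*33 = -1/15*(-42)*33 = (14/5)*33 = 462/5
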